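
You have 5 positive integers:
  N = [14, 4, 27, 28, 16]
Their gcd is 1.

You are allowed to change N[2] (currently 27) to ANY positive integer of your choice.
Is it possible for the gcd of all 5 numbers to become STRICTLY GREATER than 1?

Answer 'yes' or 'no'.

Answer: yes

Derivation:
Current gcd = 1
gcd of all OTHER numbers (without N[2]=27): gcd([14, 4, 28, 16]) = 2
The new gcd after any change is gcd(2, new_value).
This can be at most 2.
Since 2 > old gcd 1, the gcd CAN increase (e.g., set N[2] = 2).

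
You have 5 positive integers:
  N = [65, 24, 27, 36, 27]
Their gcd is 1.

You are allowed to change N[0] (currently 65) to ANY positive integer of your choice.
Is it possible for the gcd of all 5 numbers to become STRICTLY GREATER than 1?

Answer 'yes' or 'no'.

Current gcd = 1
gcd of all OTHER numbers (without N[0]=65): gcd([24, 27, 36, 27]) = 3
The new gcd after any change is gcd(3, new_value).
This can be at most 3.
Since 3 > old gcd 1, the gcd CAN increase (e.g., set N[0] = 3).

Answer: yes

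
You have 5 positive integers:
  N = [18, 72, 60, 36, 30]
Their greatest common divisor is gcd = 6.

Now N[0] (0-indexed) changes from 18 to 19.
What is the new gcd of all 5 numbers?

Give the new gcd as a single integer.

Answer: 1

Derivation:
Numbers: [18, 72, 60, 36, 30], gcd = 6
Change: index 0, 18 -> 19
gcd of the OTHER numbers (without index 0): gcd([72, 60, 36, 30]) = 6
New gcd = gcd(g_others, new_val) = gcd(6, 19) = 1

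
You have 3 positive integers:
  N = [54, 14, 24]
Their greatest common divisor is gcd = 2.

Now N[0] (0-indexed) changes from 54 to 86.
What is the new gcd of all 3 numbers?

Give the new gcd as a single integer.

Numbers: [54, 14, 24], gcd = 2
Change: index 0, 54 -> 86
gcd of the OTHER numbers (without index 0): gcd([14, 24]) = 2
New gcd = gcd(g_others, new_val) = gcd(2, 86) = 2

Answer: 2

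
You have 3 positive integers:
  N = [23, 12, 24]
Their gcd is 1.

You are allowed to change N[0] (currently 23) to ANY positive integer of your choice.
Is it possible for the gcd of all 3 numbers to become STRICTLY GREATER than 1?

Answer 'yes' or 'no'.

Answer: yes

Derivation:
Current gcd = 1
gcd of all OTHER numbers (without N[0]=23): gcd([12, 24]) = 12
The new gcd after any change is gcd(12, new_value).
This can be at most 12.
Since 12 > old gcd 1, the gcd CAN increase (e.g., set N[0] = 12).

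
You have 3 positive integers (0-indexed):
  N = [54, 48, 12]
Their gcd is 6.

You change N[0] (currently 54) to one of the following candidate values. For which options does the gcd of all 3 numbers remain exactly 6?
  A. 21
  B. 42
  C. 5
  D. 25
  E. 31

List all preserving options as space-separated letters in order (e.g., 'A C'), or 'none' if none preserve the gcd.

Old gcd = 6; gcd of others (without N[0]) = 12
New gcd for candidate v: gcd(12, v). Preserves old gcd iff gcd(12, v) = 6.
  Option A: v=21, gcd(12,21)=3 -> changes
  Option B: v=42, gcd(12,42)=6 -> preserves
  Option C: v=5, gcd(12,5)=1 -> changes
  Option D: v=25, gcd(12,25)=1 -> changes
  Option E: v=31, gcd(12,31)=1 -> changes

Answer: B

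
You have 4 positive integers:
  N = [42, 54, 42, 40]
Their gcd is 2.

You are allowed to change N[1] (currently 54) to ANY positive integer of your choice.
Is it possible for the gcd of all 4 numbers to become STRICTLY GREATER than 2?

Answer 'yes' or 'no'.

Answer: no

Derivation:
Current gcd = 2
gcd of all OTHER numbers (without N[1]=54): gcd([42, 42, 40]) = 2
The new gcd after any change is gcd(2, new_value).
This can be at most 2.
Since 2 = old gcd 2, the gcd can only stay the same or decrease.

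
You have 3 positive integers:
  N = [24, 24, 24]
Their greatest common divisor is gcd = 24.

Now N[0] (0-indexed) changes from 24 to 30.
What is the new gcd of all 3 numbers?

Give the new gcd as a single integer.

Answer: 6

Derivation:
Numbers: [24, 24, 24], gcd = 24
Change: index 0, 24 -> 30
gcd of the OTHER numbers (without index 0): gcd([24, 24]) = 24
New gcd = gcd(g_others, new_val) = gcd(24, 30) = 6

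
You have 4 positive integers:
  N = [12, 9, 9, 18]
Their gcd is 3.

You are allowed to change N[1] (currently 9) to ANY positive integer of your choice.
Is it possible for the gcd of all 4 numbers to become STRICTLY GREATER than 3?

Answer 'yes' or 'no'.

Current gcd = 3
gcd of all OTHER numbers (without N[1]=9): gcd([12, 9, 18]) = 3
The new gcd after any change is gcd(3, new_value).
This can be at most 3.
Since 3 = old gcd 3, the gcd can only stay the same or decrease.

Answer: no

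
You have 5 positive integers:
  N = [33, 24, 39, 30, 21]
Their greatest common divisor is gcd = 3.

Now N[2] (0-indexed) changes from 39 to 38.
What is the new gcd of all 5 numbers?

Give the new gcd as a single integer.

Numbers: [33, 24, 39, 30, 21], gcd = 3
Change: index 2, 39 -> 38
gcd of the OTHER numbers (without index 2): gcd([33, 24, 30, 21]) = 3
New gcd = gcd(g_others, new_val) = gcd(3, 38) = 1

Answer: 1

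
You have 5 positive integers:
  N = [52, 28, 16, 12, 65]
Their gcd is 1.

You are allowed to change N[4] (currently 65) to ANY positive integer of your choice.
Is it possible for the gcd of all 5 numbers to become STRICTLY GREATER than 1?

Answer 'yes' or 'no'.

Answer: yes

Derivation:
Current gcd = 1
gcd of all OTHER numbers (without N[4]=65): gcd([52, 28, 16, 12]) = 4
The new gcd after any change is gcd(4, new_value).
This can be at most 4.
Since 4 > old gcd 1, the gcd CAN increase (e.g., set N[4] = 4).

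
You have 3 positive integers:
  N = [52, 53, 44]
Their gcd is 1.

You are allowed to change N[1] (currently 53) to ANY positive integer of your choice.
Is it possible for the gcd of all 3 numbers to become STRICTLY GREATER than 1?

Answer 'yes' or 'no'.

Current gcd = 1
gcd of all OTHER numbers (without N[1]=53): gcd([52, 44]) = 4
The new gcd after any change is gcd(4, new_value).
This can be at most 4.
Since 4 > old gcd 1, the gcd CAN increase (e.g., set N[1] = 4).

Answer: yes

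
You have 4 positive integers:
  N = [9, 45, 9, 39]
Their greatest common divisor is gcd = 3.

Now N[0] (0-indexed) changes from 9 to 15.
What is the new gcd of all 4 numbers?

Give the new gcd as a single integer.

Numbers: [9, 45, 9, 39], gcd = 3
Change: index 0, 9 -> 15
gcd of the OTHER numbers (without index 0): gcd([45, 9, 39]) = 3
New gcd = gcd(g_others, new_val) = gcd(3, 15) = 3

Answer: 3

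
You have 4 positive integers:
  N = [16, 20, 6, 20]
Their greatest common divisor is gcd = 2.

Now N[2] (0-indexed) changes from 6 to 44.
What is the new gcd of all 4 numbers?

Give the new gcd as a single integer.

Numbers: [16, 20, 6, 20], gcd = 2
Change: index 2, 6 -> 44
gcd of the OTHER numbers (without index 2): gcd([16, 20, 20]) = 4
New gcd = gcd(g_others, new_val) = gcd(4, 44) = 4

Answer: 4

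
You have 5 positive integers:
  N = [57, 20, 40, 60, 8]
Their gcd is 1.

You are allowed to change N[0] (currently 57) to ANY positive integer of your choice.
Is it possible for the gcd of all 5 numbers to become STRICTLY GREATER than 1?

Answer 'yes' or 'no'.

Answer: yes

Derivation:
Current gcd = 1
gcd of all OTHER numbers (without N[0]=57): gcd([20, 40, 60, 8]) = 4
The new gcd after any change is gcd(4, new_value).
This can be at most 4.
Since 4 > old gcd 1, the gcd CAN increase (e.g., set N[0] = 4).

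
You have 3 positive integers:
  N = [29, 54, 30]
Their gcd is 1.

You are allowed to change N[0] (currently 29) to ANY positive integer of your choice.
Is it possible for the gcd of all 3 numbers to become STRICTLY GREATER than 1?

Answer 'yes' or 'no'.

Current gcd = 1
gcd of all OTHER numbers (without N[0]=29): gcd([54, 30]) = 6
The new gcd after any change is gcd(6, new_value).
This can be at most 6.
Since 6 > old gcd 1, the gcd CAN increase (e.g., set N[0] = 6).

Answer: yes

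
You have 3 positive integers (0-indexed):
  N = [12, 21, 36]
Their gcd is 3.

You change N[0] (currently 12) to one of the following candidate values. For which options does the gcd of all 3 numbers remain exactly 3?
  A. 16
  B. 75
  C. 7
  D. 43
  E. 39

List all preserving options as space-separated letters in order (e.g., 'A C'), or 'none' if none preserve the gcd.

Answer: B E

Derivation:
Old gcd = 3; gcd of others (without N[0]) = 3
New gcd for candidate v: gcd(3, v). Preserves old gcd iff gcd(3, v) = 3.
  Option A: v=16, gcd(3,16)=1 -> changes
  Option B: v=75, gcd(3,75)=3 -> preserves
  Option C: v=7, gcd(3,7)=1 -> changes
  Option D: v=43, gcd(3,43)=1 -> changes
  Option E: v=39, gcd(3,39)=3 -> preserves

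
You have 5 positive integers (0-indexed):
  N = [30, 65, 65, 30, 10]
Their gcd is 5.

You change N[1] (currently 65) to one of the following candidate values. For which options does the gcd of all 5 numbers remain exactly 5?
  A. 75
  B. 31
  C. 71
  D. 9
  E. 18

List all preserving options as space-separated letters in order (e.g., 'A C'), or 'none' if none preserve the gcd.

Answer: A

Derivation:
Old gcd = 5; gcd of others (without N[1]) = 5
New gcd for candidate v: gcd(5, v). Preserves old gcd iff gcd(5, v) = 5.
  Option A: v=75, gcd(5,75)=5 -> preserves
  Option B: v=31, gcd(5,31)=1 -> changes
  Option C: v=71, gcd(5,71)=1 -> changes
  Option D: v=9, gcd(5,9)=1 -> changes
  Option E: v=18, gcd(5,18)=1 -> changes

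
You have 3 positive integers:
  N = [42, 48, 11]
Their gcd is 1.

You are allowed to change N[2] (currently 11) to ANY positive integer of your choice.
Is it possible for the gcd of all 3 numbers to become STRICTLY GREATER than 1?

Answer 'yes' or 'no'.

Answer: yes

Derivation:
Current gcd = 1
gcd of all OTHER numbers (without N[2]=11): gcd([42, 48]) = 6
The new gcd after any change is gcd(6, new_value).
This can be at most 6.
Since 6 > old gcd 1, the gcd CAN increase (e.g., set N[2] = 6).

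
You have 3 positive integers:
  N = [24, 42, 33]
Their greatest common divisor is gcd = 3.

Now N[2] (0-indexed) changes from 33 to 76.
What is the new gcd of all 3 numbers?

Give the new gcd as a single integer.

Answer: 2

Derivation:
Numbers: [24, 42, 33], gcd = 3
Change: index 2, 33 -> 76
gcd of the OTHER numbers (without index 2): gcd([24, 42]) = 6
New gcd = gcd(g_others, new_val) = gcd(6, 76) = 2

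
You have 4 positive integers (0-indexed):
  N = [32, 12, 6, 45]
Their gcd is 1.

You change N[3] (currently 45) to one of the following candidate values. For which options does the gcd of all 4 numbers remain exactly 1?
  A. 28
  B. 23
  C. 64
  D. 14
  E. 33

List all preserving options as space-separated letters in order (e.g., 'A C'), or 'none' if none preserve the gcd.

Old gcd = 1; gcd of others (without N[3]) = 2
New gcd for candidate v: gcd(2, v). Preserves old gcd iff gcd(2, v) = 1.
  Option A: v=28, gcd(2,28)=2 -> changes
  Option B: v=23, gcd(2,23)=1 -> preserves
  Option C: v=64, gcd(2,64)=2 -> changes
  Option D: v=14, gcd(2,14)=2 -> changes
  Option E: v=33, gcd(2,33)=1 -> preserves

Answer: B E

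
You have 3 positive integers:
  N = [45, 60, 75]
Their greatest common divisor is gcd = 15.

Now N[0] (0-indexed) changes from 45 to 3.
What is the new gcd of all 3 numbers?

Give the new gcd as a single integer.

Numbers: [45, 60, 75], gcd = 15
Change: index 0, 45 -> 3
gcd of the OTHER numbers (without index 0): gcd([60, 75]) = 15
New gcd = gcd(g_others, new_val) = gcd(15, 3) = 3

Answer: 3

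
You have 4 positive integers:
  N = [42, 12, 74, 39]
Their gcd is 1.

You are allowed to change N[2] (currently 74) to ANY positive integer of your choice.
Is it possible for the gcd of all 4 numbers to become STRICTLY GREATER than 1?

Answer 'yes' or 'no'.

Current gcd = 1
gcd of all OTHER numbers (without N[2]=74): gcd([42, 12, 39]) = 3
The new gcd after any change is gcd(3, new_value).
This can be at most 3.
Since 3 > old gcd 1, the gcd CAN increase (e.g., set N[2] = 3).

Answer: yes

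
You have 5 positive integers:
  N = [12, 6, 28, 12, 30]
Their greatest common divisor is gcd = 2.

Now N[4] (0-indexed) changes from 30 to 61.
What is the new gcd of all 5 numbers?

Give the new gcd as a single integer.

Numbers: [12, 6, 28, 12, 30], gcd = 2
Change: index 4, 30 -> 61
gcd of the OTHER numbers (without index 4): gcd([12, 6, 28, 12]) = 2
New gcd = gcd(g_others, new_val) = gcd(2, 61) = 1

Answer: 1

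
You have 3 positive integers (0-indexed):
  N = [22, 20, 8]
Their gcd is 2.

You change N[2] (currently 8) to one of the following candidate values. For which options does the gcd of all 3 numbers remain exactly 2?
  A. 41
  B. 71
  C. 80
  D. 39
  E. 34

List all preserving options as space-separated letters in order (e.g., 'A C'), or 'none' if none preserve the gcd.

Answer: C E

Derivation:
Old gcd = 2; gcd of others (without N[2]) = 2
New gcd for candidate v: gcd(2, v). Preserves old gcd iff gcd(2, v) = 2.
  Option A: v=41, gcd(2,41)=1 -> changes
  Option B: v=71, gcd(2,71)=1 -> changes
  Option C: v=80, gcd(2,80)=2 -> preserves
  Option D: v=39, gcd(2,39)=1 -> changes
  Option E: v=34, gcd(2,34)=2 -> preserves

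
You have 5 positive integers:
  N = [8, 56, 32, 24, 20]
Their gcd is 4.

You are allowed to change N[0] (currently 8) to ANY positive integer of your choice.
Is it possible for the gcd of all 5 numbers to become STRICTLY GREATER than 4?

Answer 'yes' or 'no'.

Answer: no

Derivation:
Current gcd = 4
gcd of all OTHER numbers (without N[0]=8): gcd([56, 32, 24, 20]) = 4
The new gcd after any change is gcd(4, new_value).
This can be at most 4.
Since 4 = old gcd 4, the gcd can only stay the same or decrease.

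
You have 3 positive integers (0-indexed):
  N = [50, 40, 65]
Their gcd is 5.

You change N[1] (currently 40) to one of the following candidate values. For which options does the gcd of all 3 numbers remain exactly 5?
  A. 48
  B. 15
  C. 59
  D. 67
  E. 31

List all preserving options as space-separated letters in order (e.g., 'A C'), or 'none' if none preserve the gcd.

Answer: B

Derivation:
Old gcd = 5; gcd of others (without N[1]) = 5
New gcd for candidate v: gcd(5, v). Preserves old gcd iff gcd(5, v) = 5.
  Option A: v=48, gcd(5,48)=1 -> changes
  Option B: v=15, gcd(5,15)=5 -> preserves
  Option C: v=59, gcd(5,59)=1 -> changes
  Option D: v=67, gcd(5,67)=1 -> changes
  Option E: v=31, gcd(5,31)=1 -> changes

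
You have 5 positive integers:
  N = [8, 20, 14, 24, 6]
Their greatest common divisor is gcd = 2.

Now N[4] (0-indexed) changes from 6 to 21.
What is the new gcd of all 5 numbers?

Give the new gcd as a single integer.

Answer: 1

Derivation:
Numbers: [8, 20, 14, 24, 6], gcd = 2
Change: index 4, 6 -> 21
gcd of the OTHER numbers (without index 4): gcd([8, 20, 14, 24]) = 2
New gcd = gcd(g_others, new_val) = gcd(2, 21) = 1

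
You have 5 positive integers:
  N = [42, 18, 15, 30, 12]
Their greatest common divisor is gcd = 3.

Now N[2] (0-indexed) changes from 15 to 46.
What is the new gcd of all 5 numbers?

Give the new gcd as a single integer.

Numbers: [42, 18, 15, 30, 12], gcd = 3
Change: index 2, 15 -> 46
gcd of the OTHER numbers (without index 2): gcd([42, 18, 30, 12]) = 6
New gcd = gcd(g_others, new_val) = gcd(6, 46) = 2

Answer: 2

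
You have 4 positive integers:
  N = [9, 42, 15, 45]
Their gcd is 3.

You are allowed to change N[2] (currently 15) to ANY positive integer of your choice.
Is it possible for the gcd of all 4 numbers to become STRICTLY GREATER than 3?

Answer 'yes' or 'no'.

Answer: no

Derivation:
Current gcd = 3
gcd of all OTHER numbers (without N[2]=15): gcd([9, 42, 45]) = 3
The new gcd after any change is gcd(3, new_value).
This can be at most 3.
Since 3 = old gcd 3, the gcd can only stay the same or decrease.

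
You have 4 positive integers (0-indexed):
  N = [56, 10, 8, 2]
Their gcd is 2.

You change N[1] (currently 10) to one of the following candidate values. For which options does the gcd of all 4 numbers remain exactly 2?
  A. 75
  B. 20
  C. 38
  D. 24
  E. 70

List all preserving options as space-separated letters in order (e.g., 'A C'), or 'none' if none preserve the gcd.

Old gcd = 2; gcd of others (without N[1]) = 2
New gcd for candidate v: gcd(2, v). Preserves old gcd iff gcd(2, v) = 2.
  Option A: v=75, gcd(2,75)=1 -> changes
  Option B: v=20, gcd(2,20)=2 -> preserves
  Option C: v=38, gcd(2,38)=2 -> preserves
  Option D: v=24, gcd(2,24)=2 -> preserves
  Option E: v=70, gcd(2,70)=2 -> preserves

Answer: B C D E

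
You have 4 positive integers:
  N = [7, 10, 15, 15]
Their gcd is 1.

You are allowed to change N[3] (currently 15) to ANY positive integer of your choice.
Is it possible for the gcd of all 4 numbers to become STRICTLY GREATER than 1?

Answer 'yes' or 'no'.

Answer: no

Derivation:
Current gcd = 1
gcd of all OTHER numbers (without N[3]=15): gcd([7, 10, 15]) = 1
The new gcd after any change is gcd(1, new_value).
This can be at most 1.
Since 1 = old gcd 1, the gcd can only stay the same or decrease.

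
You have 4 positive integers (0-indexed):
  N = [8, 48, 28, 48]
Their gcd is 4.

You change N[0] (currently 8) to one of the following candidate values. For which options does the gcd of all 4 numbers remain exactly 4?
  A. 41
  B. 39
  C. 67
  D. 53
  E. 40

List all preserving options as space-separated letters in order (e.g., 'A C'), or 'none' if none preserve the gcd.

Old gcd = 4; gcd of others (without N[0]) = 4
New gcd for candidate v: gcd(4, v). Preserves old gcd iff gcd(4, v) = 4.
  Option A: v=41, gcd(4,41)=1 -> changes
  Option B: v=39, gcd(4,39)=1 -> changes
  Option C: v=67, gcd(4,67)=1 -> changes
  Option D: v=53, gcd(4,53)=1 -> changes
  Option E: v=40, gcd(4,40)=4 -> preserves

Answer: E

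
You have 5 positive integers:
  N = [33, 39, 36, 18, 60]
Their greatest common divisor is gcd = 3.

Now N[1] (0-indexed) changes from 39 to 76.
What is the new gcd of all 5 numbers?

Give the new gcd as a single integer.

Numbers: [33, 39, 36, 18, 60], gcd = 3
Change: index 1, 39 -> 76
gcd of the OTHER numbers (without index 1): gcd([33, 36, 18, 60]) = 3
New gcd = gcd(g_others, new_val) = gcd(3, 76) = 1

Answer: 1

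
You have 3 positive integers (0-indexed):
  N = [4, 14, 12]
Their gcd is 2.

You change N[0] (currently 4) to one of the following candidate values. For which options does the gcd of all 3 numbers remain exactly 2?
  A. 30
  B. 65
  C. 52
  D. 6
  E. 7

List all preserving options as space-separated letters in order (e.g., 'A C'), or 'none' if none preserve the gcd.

Old gcd = 2; gcd of others (without N[0]) = 2
New gcd for candidate v: gcd(2, v). Preserves old gcd iff gcd(2, v) = 2.
  Option A: v=30, gcd(2,30)=2 -> preserves
  Option B: v=65, gcd(2,65)=1 -> changes
  Option C: v=52, gcd(2,52)=2 -> preserves
  Option D: v=6, gcd(2,6)=2 -> preserves
  Option E: v=7, gcd(2,7)=1 -> changes

Answer: A C D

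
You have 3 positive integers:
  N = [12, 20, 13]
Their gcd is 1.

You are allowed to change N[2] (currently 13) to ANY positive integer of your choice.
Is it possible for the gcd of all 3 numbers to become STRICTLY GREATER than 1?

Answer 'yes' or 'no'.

Current gcd = 1
gcd of all OTHER numbers (without N[2]=13): gcd([12, 20]) = 4
The new gcd after any change is gcd(4, new_value).
This can be at most 4.
Since 4 > old gcd 1, the gcd CAN increase (e.g., set N[2] = 4).

Answer: yes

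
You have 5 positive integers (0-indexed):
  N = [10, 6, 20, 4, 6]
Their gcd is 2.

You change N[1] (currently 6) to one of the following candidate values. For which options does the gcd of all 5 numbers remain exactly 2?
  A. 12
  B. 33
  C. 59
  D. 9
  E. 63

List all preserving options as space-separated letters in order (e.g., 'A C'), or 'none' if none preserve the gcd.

Old gcd = 2; gcd of others (without N[1]) = 2
New gcd for candidate v: gcd(2, v). Preserves old gcd iff gcd(2, v) = 2.
  Option A: v=12, gcd(2,12)=2 -> preserves
  Option B: v=33, gcd(2,33)=1 -> changes
  Option C: v=59, gcd(2,59)=1 -> changes
  Option D: v=9, gcd(2,9)=1 -> changes
  Option E: v=63, gcd(2,63)=1 -> changes

Answer: A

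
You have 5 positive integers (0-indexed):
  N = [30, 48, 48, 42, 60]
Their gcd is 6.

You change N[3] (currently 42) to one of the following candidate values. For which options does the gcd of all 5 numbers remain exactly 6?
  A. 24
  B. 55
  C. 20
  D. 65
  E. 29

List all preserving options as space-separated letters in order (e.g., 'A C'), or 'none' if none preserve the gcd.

Old gcd = 6; gcd of others (without N[3]) = 6
New gcd for candidate v: gcd(6, v). Preserves old gcd iff gcd(6, v) = 6.
  Option A: v=24, gcd(6,24)=6 -> preserves
  Option B: v=55, gcd(6,55)=1 -> changes
  Option C: v=20, gcd(6,20)=2 -> changes
  Option D: v=65, gcd(6,65)=1 -> changes
  Option E: v=29, gcd(6,29)=1 -> changes

Answer: A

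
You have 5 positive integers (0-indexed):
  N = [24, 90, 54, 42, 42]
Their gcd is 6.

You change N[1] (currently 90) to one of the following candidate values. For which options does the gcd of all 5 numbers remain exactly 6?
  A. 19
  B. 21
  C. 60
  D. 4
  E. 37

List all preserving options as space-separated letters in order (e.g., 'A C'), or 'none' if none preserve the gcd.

Old gcd = 6; gcd of others (without N[1]) = 6
New gcd for candidate v: gcd(6, v). Preserves old gcd iff gcd(6, v) = 6.
  Option A: v=19, gcd(6,19)=1 -> changes
  Option B: v=21, gcd(6,21)=3 -> changes
  Option C: v=60, gcd(6,60)=6 -> preserves
  Option D: v=4, gcd(6,4)=2 -> changes
  Option E: v=37, gcd(6,37)=1 -> changes

Answer: C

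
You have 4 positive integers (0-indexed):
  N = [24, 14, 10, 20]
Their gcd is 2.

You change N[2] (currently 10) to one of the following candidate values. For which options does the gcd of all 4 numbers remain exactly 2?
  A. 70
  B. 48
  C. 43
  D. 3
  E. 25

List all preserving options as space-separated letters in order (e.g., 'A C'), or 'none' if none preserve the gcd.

Old gcd = 2; gcd of others (without N[2]) = 2
New gcd for candidate v: gcd(2, v). Preserves old gcd iff gcd(2, v) = 2.
  Option A: v=70, gcd(2,70)=2 -> preserves
  Option B: v=48, gcd(2,48)=2 -> preserves
  Option C: v=43, gcd(2,43)=1 -> changes
  Option D: v=3, gcd(2,3)=1 -> changes
  Option E: v=25, gcd(2,25)=1 -> changes

Answer: A B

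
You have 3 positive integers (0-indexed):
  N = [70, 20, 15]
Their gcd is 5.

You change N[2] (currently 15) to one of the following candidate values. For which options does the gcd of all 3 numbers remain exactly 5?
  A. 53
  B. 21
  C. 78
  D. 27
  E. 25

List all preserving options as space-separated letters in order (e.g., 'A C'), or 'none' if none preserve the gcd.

Old gcd = 5; gcd of others (without N[2]) = 10
New gcd for candidate v: gcd(10, v). Preserves old gcd iff gcd(10, v) = 5.
  Option A: v=53, gcd(10,53)=1 -> changes
  Option B: v=21, gcd(10,21)=1 -> changes
  Option C: v=78, gcd(10,78)=2 -> changes
  Option D: v=27, gcd(10,27)=1 -> changes
  Option E: v=25, gcd(10,25)=5 -> preserves

Answer: E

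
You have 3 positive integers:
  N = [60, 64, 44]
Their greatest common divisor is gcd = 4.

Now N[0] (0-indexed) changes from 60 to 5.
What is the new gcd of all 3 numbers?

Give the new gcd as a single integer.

Numbers: [60, 64, 44], gcd = 4
Change: index 0, 60 -> 5
gcd of the OTHER numbers (without index 0): gcd([64, 44]) = 4
New gcd = gcd(g_others, new_val) = gcd(4, 5) = 1

Answer: 1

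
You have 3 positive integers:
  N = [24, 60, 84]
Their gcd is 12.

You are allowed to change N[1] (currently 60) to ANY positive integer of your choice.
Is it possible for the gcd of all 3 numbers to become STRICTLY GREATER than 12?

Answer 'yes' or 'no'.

Current gcd = 12
gcd of all OTHER numbers (without N[1]=60): gcd([24, 84]) = 12
The new gcd after any change is gcd(12, new_value).
This can be at most 12.
Since 12 = old gcd 12, the gcd can only stay the same or decrease.

Answer: no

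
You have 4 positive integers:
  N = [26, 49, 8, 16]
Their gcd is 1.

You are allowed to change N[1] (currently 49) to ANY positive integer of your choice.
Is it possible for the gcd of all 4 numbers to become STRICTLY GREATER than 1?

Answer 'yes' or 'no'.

Answer: yes

Derivation:
Current gcd = 1
gcd of all OTHER numbers (without N[1]=49): gcd([26, 8, 16]) = 2
The new gcd after any change is gcd(2, new_value).
This can be at most 2.
Since 2 > old gcd 1, the gcd CAN increase (e.g., set N[1] = 2).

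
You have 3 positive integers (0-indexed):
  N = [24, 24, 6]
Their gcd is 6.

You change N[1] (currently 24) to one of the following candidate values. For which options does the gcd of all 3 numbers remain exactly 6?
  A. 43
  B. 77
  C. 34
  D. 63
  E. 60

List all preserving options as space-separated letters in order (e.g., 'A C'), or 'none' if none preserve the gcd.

Answer: E

Derivation:
Old gcd = 6; gcd of others (without N[1]) = 6
New gcd for candidate v: gcd(6, v). Preserves old gcd iff gcd(6, v) = 6.
  Option A: v=43, gcd(6,43)=1 -> changes
  Option B: v=77, gcd(6,77)=1 -> changes
  Option C: v=34, gcd(6,34)=2 -> changes
  Option D: v=63, gcd(6,63)=3 -> changes
  Option E: v=60, gcd(6,60)=6 -> preserves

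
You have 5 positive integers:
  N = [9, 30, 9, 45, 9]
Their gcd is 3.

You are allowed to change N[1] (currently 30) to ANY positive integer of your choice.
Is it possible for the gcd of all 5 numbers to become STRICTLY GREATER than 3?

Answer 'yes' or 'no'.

Answer: yes

Derivation:
Current gcd = 3
gcd of all OTHER numbers (without N[1]=30): gcd([9, 9, 45, 9]) = 9
The new gcd after any change is gcd(9, new_value).
This can be at most 9.
Since 9 > old gcd 3, the gcd CAN increase (e.g., set N[1] = 9).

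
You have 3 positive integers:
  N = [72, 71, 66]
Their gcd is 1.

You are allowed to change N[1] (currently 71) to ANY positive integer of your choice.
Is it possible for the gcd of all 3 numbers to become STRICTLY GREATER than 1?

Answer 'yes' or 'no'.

Current gcd = 1
gcd of all OTHER numbers (without N[1]=71): gcd([72, 66]) = 6
The new gcd after any change is gcd(6, new_value).
This can be at most 6.
Since 6 > old gcd 1, the gcd CAN increase (e.g., set N[1] = 6).

Answer: yes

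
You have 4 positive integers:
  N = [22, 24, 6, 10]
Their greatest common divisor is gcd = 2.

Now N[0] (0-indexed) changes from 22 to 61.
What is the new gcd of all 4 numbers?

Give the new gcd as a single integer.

Answer: 1

Derivation:
Numbers: [22, 24, 6, 10], gcd = 2
Change: index 0, 22 -> 61
gcd of the OTHER numbers (without index 0): gcd([24, 6, 10]) = 2
New gcd = gcd(g_others, new_val) = gcd(2, 61) = 1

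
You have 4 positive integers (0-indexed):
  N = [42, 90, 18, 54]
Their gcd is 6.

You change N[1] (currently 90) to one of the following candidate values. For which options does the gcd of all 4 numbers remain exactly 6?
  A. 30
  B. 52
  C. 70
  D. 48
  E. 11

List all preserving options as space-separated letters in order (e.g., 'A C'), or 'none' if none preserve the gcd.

Answer: A D

Derivation:
Old gcd = 6; gcd of others (without N[1]) = 6
New gcd for candidate v: gcd(6, v). Preserves old gcd iff gcd(6, v) = 6.
  Option A: v=30, gcd(6,30)=6 -> preserves
  Option B: v=52, gcd(6,52)=2 -> changes
  Option C: v=70, gcd(6,70)=2 -> changes
  Option D: v=48, gcd(6,48)=6 -> preserves
  Option E: v=11, gcd(6,11)=1 -> changes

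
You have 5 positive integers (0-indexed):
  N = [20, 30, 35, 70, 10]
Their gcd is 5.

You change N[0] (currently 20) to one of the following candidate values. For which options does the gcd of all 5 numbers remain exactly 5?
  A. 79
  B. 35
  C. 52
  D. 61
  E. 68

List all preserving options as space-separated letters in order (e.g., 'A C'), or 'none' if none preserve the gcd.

Old gcd = 5; gcd of others (without N[0]) = 5
New gcd for candidate v: gcd(5, v). Preserves old gcd iff gcd(5, v) = 5.
  Option A: v=79, gcd(5,79)=1 -> changes
  Option B: v=35, gcd(5,35)=5 -> preserves
  Option C: v=52, gcd(5,52)=1 -> changes
  Option D: v=61, gcd(5,61)=1 -> changes
  Option E: v=68, gcd(5,68)=1 -> changes

Answer: B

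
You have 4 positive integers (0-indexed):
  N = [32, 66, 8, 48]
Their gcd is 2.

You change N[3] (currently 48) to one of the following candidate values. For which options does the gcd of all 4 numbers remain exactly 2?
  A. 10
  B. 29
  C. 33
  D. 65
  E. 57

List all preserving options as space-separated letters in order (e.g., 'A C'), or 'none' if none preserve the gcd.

Answer: A

Derivation:
Old gcd = 2; gcd of others (without N[3]) = 2
New gcd for candidate v: gcd(2, v). Preserves old gcd iff gcd(2, v) = 2.
  Option A: v=10, gcd(2,10)=2 -> preserves
  Option B: v=29, gcd(2,29)=1 -> changes
  Option C: v=33, gcd(2,33)=1 -> changes
  Option D: v=65, gcd(2,65)=1 -> changes
  Option E: v=57, gcd(2,57)=1 -> changes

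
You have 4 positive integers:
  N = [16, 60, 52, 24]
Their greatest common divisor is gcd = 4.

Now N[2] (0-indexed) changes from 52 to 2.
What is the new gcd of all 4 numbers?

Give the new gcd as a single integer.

Answer: 2

Derivation:
Numbers: [16, 60, 52, 24], gcd = 4
Change: index 2, 52 -> 2
gcd of the OTHER numbers (without index 2): gcd([16, 60, 24]) = 4
New gcd = gcd(g_others, new_val) = gcd(4, 2) = 2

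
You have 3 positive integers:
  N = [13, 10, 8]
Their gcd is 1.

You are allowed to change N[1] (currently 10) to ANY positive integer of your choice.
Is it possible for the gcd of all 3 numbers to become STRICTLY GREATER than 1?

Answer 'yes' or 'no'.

Answer: no

Derivation:
Current gcd = 1
gcd of all OTHER numbers (without N[1]=10): gcd([13, 8]) = 1
The new gcd after any change is gcd(1, new_value).
This can be at most 1.
Since 1 = old gcd 1, the gcd can only stay the same or decrease.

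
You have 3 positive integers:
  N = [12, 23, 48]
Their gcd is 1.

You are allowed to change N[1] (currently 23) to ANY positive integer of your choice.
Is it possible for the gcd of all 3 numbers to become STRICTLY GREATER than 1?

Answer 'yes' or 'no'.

Current gcd = 1
gcd of all OTHER numbers (without N[1]=23): gcd([12, 48]) = 12
The new gcd after any change is gcd(12, new_value).
This can be at most 12.
Since 12 > old gcd 1, the gcd CAN increase (e.g., set N[1] = 12).

Answer: yes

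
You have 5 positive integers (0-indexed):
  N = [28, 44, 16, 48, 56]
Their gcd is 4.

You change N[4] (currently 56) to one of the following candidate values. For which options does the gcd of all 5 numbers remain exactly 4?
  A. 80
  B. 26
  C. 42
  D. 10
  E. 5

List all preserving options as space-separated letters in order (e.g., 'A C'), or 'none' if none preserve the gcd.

Answer: A

Derivation:
Old gcd = 4; gcd of others (without N[4]) = 4
New gcd for candidate v: gcd(4, v). Preserves old gcd iff gcd(4, v) = 4.
  Option A: v=80, gcd(4,80)=4 -> preserves
  Option B: v=26, gcd(4,26)=2 -> changes
  Option C: v=42, gcd(4,42)=2 -> changes
  Option D: v=10, gcd(4,10)=2 -> changes
  Option E: v=5, gcd(4,5)=1 -> changes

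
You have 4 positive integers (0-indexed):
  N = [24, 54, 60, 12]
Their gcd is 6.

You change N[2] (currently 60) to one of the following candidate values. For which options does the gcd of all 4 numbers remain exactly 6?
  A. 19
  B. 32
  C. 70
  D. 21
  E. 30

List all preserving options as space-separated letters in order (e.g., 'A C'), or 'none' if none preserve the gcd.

Answer: E

Derivation:
Old gcd = 6; gcd of others (without N[2]) = 6
New gcd for candidate v: gcd(6, v). Preserves old gcd iff gcd(6, v) = 6.
  Option A: v=19, gcd(6,19)=1 -> changes
  Option B: v=32, gcd(6,32)=2 -> changes
  Option C: v=70, gcd(6,70)=2 -> changes
  Option D: v=21, gcd(6,21)=3 -> changes
  Option E: v=30, gcd(6,30)=6 -> preserves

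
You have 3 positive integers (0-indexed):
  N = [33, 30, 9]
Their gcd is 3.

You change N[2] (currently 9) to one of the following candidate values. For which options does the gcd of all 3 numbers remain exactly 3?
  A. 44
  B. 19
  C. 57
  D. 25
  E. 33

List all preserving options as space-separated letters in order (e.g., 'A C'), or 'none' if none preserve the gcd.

Old gcd = 3; gcd of others (without N[2]) = 3
New gcd for candidate v: gcd(3, v). Preserves old gcd iff gcd(3, v) = 3.
  Option A: v=44, gcd(3,44)=1 -> changes
  Option B: v=19, gcd(3,19)=1 -> changes
  Option C: v=57, gcd(3,57)=3 -> preserves
  Option D: v=25, gcd(3,25)=1 -> changes
  Option E: v=33, gcd(3,33)=3 -> preserves

Answer: C E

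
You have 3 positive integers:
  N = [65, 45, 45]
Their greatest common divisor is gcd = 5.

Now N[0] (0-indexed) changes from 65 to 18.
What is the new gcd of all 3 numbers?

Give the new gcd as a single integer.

Numbers: [65, 45, 45], gcd = 5
Change: index 0, 65 -> 18
gcd of the OTHER numbers (without index 0): gcd([45, 45]) = 45
New gcd = gcd(g_others, new_val) = gcd(45, 18) = 9

Answer: 9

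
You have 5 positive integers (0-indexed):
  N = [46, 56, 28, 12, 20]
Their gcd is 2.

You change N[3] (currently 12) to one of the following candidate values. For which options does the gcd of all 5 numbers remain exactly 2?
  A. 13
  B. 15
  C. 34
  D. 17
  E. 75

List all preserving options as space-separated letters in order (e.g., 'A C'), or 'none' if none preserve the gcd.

Old gcd = 2; gcd of others (without N[3]) = 2
New gcd for candidate v: gcd(2, v). Preserves old gcd iff gcd(2, v) = 2.
  Option A: v=13, gcd(2,13)=1 -> changes
  Option B: v=15, gcd(2,15)=1 -> changes
  Option C: v=34, gcd(2,34)=2 -> preserves
  Option D: v=17, gcd(2,17)=1 -> changes
  Option E: v=75, gcd(2,75)=1 -> changes

Answer: C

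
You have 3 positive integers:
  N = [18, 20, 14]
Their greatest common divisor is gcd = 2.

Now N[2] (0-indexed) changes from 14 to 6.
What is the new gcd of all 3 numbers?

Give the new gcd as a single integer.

Answer: 2

Derivation:
Numbers: [18, 20, 14], gcd = 2
Change: index 2, 14 -> 6
gcd of the OTHER numbers (without index 2): gcd([18, 20]) = 2
New gcd = gcd(g_others, new_val) = gcd(2, 6) = 2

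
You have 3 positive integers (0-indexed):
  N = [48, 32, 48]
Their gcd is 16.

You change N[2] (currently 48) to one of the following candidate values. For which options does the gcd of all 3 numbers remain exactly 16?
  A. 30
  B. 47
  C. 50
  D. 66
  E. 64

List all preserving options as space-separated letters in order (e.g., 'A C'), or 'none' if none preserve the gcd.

Old gcd = 16; gcd of others (without N[2]) = 16
New gcd for candidate v: gcd(16, v). Preserves old gcd iff gcd(16, v) = 16.
  Option A: v=30, gcd(16,30)=2 -> changes
  Option B: v=47, gcd(16,47)=1 -> changes
  Option C: v=50, gcd(16,50)=2 -> changes
  Option D: v=66, gcd(16,66)=2 -> changes
  Option E: v=64, gcd(16,64)=16 -> preserves

Answer: E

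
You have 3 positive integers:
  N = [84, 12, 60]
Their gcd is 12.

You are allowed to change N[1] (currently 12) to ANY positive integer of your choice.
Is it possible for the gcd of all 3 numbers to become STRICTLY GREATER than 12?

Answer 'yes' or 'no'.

Current gcd = 12
gcd of all OTHER numbers (without N[1]=12): gcd([84, 60]) = 12
The new gcd after any change is gcd(12, new_value).
This can be at most 12.
Since 12 = old gcd 12, the gcd can only stay the same or decrease.

Answer: no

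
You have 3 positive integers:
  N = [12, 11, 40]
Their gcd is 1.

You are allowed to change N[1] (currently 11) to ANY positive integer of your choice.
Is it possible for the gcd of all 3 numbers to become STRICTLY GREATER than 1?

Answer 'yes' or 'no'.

Current gcd = 1
gcd of all OTHER numbers (without N[1]=11): gcd([12, 40]) = 4
The new gcd after any change is gcd(4, new_value).
This can be at most 4.
Since 4 > old gcd 1, the gcd CAN increase (e.g., set N[1] = 4).

Answer: yes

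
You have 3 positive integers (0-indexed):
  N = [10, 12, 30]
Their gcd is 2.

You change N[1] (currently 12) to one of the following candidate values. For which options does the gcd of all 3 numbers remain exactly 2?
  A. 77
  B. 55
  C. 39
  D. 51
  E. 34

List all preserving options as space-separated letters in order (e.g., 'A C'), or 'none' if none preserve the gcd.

Old gcd = 2; gcd of others (without N[1]) = 10
New gcd for candidate v: gcd(10, v). Preserves old gcd iff gcd(10, v) = 2.
  Option A: v=77, gcd(10,77)=1 -> changes
  Option B: v=55, gcd(10,55)=5 -> changes
  Option C: v=39, gcd(10,39)=1 -> changes
  Option D: v=51, gcd(10,51)=1 -> changes
  Option E: v=34, gcd(10,34)=2 -> preserves

Answer: E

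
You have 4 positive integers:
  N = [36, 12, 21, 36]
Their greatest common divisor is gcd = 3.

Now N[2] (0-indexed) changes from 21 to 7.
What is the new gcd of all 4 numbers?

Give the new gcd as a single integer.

Answer: 1

Derivation:
Numbers: [36, 12, 21, 36], gcd = 3
Change: index 2, 21 -> 7
gcd of the OTHER numbers (without index 2): gcd([36, 12, 36]) = 12
New gcd = gcd(g_others, new_val) = gcd(12, 7) = 1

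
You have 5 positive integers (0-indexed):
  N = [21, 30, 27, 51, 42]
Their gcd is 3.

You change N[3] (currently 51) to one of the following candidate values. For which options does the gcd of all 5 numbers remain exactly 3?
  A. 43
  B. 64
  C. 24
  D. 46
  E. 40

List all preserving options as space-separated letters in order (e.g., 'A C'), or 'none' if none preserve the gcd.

Old gcd = 3; gcd of others (without N[3]) = 3
New gcd for candidate v: gcd(3, v). Preserves old gcd iff gcd(3, v) = 3.
  Option A: v=43, gcd(3,43)=1 -> changes
  Option B: v=64, gcd(3,64)=1 -> changes
  Option C: v=24, gcd(3,24)=3 -> preserves
  Option D: v=46, gcd(3,46)=1 -> changes
  Option E: v=40, gcd(3,40)=1 -> changes

Answer: C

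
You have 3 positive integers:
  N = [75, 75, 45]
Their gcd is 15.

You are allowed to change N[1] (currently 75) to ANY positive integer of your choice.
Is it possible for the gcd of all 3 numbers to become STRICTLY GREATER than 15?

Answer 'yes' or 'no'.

Answer: no

Derivation:
Current gcd = 15
gcd of all OTHER numbers (without N[1]=75): gcd([75, 45]) = 15
The new gcd after any change is gcd(15, new_value).
This can be at most 15.
Since 15 = old gcd 15, the gcd can only stay the same or decrease.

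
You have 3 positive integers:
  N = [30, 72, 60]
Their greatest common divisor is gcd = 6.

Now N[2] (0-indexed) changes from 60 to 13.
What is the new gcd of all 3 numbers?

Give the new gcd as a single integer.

Numbers: [30, 72, 60], gcd = 6
Change: index 2, 60 -> 13
gcd of the OTHER numbers (without index 2): gcd([30, 72]) = 6
New gcd = gcd(g_others, new_val) = gcd(6, 13) = 1

Answer: 1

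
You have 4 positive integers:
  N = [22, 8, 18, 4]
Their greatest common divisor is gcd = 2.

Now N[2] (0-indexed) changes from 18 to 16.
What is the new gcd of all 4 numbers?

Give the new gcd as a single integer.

Answer: 2

Derivation:
Numbers: [22, 8, 18, 4], gcd = 2
Change: index 2, 18 -> 16
gcd of the OTHER numbers (without index 2): gcd([22, 8, 4]) = 2
New gcd = gcd(g_others, new_val) = gcd(2, 16) = 2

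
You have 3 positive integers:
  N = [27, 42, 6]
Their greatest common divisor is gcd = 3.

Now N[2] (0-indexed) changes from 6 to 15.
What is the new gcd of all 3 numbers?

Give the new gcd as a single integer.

Numbers: [27, 42, 6], gcd = 3
Change: index 2, 6 -> 15
gcd of the OTHER numbers (without index 2): gcd([27, 42]) = 3
New gcd = gcd(g_others, new_val) = gcd(3, 15) = 3

Answer: 3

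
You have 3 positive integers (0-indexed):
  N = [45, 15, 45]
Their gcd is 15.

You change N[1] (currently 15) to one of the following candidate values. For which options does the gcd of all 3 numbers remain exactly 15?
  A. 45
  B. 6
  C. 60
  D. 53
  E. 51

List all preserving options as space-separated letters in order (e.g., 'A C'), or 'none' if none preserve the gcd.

Old gcd = 15; gcd of others (without N[1]) = 45
New gcd for candidate v: gcd(45, v). Preserves old gcd iff gcd(45, v) = 15.
  Option A: v=45, gcd(45,45)=45 -> changes
  Option B: v=6, gcd(45,6)=3 -> changes
  Option C: v=60, gcd(45,60)=15 -> preserves
  Option D: v=53, gcd(45,53)=1 -> changes
  Option E: v=51, gcd(45,51)=3 -> changes

Answer: C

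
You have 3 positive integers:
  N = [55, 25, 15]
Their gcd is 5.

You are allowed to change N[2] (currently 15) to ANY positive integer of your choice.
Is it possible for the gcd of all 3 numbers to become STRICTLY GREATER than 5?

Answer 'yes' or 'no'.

Current gcd = 5
gcd of all OTHER numbers (without N[2]=15): gcd([55, 25]) = 5
The new gcd after any change is gcd(5, new_value).
This can be at most 5.
Since 5 = old gcd 5, the gcd can only stay the same or decrease.

Answer: no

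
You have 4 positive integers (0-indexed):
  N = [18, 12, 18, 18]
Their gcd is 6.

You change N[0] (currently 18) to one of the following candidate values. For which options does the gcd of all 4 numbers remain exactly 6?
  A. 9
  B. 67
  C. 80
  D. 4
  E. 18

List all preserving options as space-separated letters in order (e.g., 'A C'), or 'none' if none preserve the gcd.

Old gcd = 6; gcd of others (without N[0]) = 6
New gcd for candidate v: gcd(6, v). Preserves old gcd iff gcd(6, v) = 6.
  Option A: v=9, gcd(6,9)=3 -> changes
  Option B: v=67, gcd(6,67)=1 -> changes
  Option C: v=80, gcd(6,80)=2 -> changes
  Option D: v=4, gcd(6,4)=2 -> changes
  Option E: v=18, gcd(6,18)=6 -> preserves

Answer: E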